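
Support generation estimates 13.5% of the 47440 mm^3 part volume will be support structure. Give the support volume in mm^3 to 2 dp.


V_support = 47440 * 0.135 = 6404.4 mm^3


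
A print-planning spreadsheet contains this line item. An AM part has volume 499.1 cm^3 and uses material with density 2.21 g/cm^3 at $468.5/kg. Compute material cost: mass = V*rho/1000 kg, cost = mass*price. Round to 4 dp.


Mass = 499.1*2.21/1000 = 1.103011 kg
Cost = 1.103011 * 468.5 = 516.7607 $


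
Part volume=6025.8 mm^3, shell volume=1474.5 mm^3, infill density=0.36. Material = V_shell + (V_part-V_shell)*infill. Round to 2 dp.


V_infill = (6025.8 - 1474.5) * 0.36 = 1638.47
V_total = 1474.5 + 1638.47 = 3112.97 mm^3


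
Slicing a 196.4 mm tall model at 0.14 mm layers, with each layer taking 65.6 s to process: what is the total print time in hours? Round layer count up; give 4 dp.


Layers = ceil(196.4/0.14) = 1403
t = 1403 * 65.6 / 3600 = 25.5658 hrs


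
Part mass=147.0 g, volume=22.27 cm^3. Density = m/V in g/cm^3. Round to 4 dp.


rho = 147.0 / 22.27 = 6.6008 g/cm^3


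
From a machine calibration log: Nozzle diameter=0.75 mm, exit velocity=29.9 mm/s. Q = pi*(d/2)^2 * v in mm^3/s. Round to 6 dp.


A = pi*(0.75/2)^2 = 0.44178647 mm^2
Q = 0.44178647 * 29.9 = 13.209415 mm^3/s


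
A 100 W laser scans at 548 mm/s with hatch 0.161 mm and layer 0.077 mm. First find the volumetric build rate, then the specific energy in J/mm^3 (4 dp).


Build rate = 548 * 0.161 * 0.077 = 6.793556 mm^3/s
SE = 100 / 6.793556 = 14.7198 J/mm^3


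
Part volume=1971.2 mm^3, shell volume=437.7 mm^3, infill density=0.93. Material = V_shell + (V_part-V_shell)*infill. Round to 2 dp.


V_infill = (1971.2 - 437.7) * 0.93 = 1426.16
V_total = 437.7 + 1426.16 = 1863.86 mm^3


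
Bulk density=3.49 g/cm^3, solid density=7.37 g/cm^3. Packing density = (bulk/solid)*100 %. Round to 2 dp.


Packing = (3.49/7.37)*100 = 47.35 %


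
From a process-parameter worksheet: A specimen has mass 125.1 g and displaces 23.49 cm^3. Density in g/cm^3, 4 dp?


rho = 125.1 / 23.49 = 5.3257 g/cm^3


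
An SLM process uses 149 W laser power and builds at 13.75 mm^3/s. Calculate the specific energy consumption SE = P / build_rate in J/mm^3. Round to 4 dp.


SE = 149 / 13.75 = 10.8364 J/mm^3


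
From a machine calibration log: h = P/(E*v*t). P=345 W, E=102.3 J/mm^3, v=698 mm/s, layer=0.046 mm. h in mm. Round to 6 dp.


h = 345 / (102.3*698*0.046) = 0.105034 mm


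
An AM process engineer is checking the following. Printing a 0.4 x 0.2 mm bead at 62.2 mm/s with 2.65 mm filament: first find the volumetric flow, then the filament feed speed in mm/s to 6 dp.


Q = 0.4 * 0.2 * 62.2 = 4.976 mm^3/s
A_fil = pi*(2.65/2)^2 = 5.5154586 mm^2
v_feed = 4.976 / 5.5154586 = 0.902192 mm/s


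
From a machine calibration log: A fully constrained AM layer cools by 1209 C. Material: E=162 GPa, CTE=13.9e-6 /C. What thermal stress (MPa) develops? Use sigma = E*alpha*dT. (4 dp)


sigma = 162*1000 * 13.9e-6 * 1209 = 2722.4262 MPa


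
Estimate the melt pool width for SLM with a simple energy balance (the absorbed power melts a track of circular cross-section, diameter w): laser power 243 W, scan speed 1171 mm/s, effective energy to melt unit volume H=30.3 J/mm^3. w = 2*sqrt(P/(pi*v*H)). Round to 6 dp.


w = 2*sqrt(243/(pi*1171*30.3)) = 0.093381 mm


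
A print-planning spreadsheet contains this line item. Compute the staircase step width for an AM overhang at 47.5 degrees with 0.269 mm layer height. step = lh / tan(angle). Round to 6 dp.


step = 0.269 / tan(47.5) = 0.246493 mm


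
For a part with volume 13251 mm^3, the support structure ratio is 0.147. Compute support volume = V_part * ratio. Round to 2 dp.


V_support = 13251 * 0.147 = 1947.9 mm^3


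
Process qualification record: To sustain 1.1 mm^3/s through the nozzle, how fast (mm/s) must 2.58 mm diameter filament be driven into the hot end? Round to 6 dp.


A = pi*(2.58/2)^2 = 5.227924
v = 1.1 / 5.227924 = 0.210409 mm/s


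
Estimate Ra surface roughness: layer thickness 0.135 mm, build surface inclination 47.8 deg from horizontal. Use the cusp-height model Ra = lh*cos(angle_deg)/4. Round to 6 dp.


Ra = 0.135 * cos(47.8) / 4 = 0.022671 mm


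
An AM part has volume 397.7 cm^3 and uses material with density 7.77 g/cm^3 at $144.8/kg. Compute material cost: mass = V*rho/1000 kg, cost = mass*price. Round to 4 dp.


Mass = 397.7*7.77/1000 = 3.090129 kg
Cost = 3.090129 * 144.8 = 447.4507 $


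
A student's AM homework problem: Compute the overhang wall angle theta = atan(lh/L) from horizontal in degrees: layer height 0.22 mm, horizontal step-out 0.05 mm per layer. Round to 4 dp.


angle = atan(0.22/0.05) = 77.1957 degrees


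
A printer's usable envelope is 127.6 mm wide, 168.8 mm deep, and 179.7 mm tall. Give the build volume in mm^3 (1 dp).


V = 127.6 * 168.8 * 179.7 = 3870536.7 mm^3


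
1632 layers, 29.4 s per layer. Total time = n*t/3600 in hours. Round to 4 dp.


t = 1632 * 29.4 / 3600 = 13.328 hrs


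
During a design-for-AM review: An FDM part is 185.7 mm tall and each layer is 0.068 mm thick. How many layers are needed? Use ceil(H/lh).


Layers = ceil(185.7/0.068) = 2731


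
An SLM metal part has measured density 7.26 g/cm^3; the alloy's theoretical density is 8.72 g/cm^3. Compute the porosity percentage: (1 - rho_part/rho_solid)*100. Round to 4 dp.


Porosity = (1-7.26/8.72)*100 = 16.7431 %


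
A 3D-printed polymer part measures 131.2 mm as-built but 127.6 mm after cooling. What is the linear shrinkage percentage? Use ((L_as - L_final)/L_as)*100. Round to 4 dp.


Shrinkage = ((131.2-127.6)/131.2)*100 = 2.7439 %


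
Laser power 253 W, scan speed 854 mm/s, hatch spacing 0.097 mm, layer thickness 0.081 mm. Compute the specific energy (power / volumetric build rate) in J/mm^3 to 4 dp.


Build rate = 854 * 0.097 * 0.081 = 6.709878 mm^3/s
SE = 253 / 6.709878 = 37.7056 J/mm^3


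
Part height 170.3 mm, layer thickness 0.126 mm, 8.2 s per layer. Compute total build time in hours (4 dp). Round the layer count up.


Layers = ceil(170.3/0.126) = 1352
t = 1352 * 8.2 / 3600 = 3.0796 hrs


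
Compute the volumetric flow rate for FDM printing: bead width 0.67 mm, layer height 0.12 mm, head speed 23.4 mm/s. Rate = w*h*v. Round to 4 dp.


Rate = 0.67 * 0.12 * 23.4 = 1.8814 mm^3/s


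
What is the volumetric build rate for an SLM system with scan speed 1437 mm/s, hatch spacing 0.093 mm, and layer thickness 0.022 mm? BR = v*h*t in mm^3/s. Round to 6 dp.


Rate = 1437 * 0.093 * 0.022 = 2.940102 mm^3/s


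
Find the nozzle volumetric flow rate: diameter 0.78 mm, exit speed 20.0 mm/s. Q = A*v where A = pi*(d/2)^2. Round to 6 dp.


A = pi*(0.78/2)^2 = 0.47783624 mm^2
Q = 0.47783624 * 20.0 = 9.556725 mm^3/s


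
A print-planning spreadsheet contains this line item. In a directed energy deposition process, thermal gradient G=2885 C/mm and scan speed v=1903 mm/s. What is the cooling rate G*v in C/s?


CR = 2885 * 1903 = 5490155 C/s


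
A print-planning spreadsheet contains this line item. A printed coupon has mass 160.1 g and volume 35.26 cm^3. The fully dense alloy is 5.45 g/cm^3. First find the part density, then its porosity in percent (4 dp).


rho_part = 160.1 / 35.26 = 4.54055587 g/cm^3
Porosity = (1 - 4.54055587/5.45)*100 = 16.687 %


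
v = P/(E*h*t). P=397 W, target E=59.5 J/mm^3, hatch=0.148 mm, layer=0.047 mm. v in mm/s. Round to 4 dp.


v = 397 / (59.5*0.148*0.047) = 959.2106 mm/s


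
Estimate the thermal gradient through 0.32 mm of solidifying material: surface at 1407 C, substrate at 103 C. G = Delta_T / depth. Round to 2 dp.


G = (1407-103)/0.32 = 4075.0 C/mm


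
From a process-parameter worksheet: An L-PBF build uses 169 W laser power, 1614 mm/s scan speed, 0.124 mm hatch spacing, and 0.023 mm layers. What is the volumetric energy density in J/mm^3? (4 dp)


E = 169 / (1614*0.124*0.023) = 36.7142 J/mm^3


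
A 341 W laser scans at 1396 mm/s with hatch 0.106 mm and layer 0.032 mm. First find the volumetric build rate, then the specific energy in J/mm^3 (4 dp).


Build rate = 1396 * 0.106 * 0.032 = 4.735232 mm^3/s
SE = 341 / 4.735232 = 72.0134 J/mm^3


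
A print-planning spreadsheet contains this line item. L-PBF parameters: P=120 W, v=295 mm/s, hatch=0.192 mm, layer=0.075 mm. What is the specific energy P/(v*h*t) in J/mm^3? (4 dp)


Build rate = 295 * 0.192 * 0.075 = 4.248 mm^3/s
SE = 120 / 4.248 = 28.2486 J/mm^3


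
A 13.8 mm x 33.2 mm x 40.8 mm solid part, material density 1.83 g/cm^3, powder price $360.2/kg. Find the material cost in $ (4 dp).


V = 13.8 * 33.2 * 40.8 = 18692.928 mm^3 = 18.692928 cm^3
Mass = 18.692928 * 1.83 / 1000 = 0.03420806 kg
Cost = 0.03420806 * 360.2 = 12.3217 $


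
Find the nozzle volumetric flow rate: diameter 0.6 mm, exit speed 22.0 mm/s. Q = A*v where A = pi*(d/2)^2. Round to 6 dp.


A = pi*(0.6/2)^2 = 0.28274334 mm^2
Q = 0.28274334 * 22.0 = 6.220353 mm^3/s


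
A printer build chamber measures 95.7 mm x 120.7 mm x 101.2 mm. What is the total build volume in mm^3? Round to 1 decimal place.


V = 95.7 * 120.7 * 101.2 = 1168960.2 mm^3


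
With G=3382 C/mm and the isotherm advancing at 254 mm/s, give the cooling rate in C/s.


CR = 3382 * 254 = 859028 C/s


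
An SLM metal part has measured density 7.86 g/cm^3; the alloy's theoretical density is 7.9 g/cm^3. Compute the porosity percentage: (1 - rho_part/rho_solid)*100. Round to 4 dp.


Porosity = (1-7.86/7.9)*100 = 0.5063 %


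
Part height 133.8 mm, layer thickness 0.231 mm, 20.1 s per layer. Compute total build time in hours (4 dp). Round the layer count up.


Layers = ceil(133.8/0.231) = 580
t = 580 * 20.1 / 3600 = 3.2383 hrs


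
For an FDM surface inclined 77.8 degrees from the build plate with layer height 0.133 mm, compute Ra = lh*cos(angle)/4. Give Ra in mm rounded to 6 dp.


Ra = 0.133 * cos(77.8) / 4 = 0.007027 mm


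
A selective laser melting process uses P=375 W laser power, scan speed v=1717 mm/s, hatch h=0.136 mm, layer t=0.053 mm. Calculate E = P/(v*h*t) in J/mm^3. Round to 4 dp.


E = 375 / (1717*0.136*0.053) = 30.3002 J/mm^3


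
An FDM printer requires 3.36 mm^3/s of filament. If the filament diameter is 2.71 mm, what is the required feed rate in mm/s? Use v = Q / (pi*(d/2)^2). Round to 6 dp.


A = pi*(2.71/2)^2 = 5.768043
v = 3.36 / 5.768043 = 0.58252 mm/s


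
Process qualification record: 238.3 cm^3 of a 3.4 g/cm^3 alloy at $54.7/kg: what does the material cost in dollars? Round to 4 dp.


Mass = 238.3*3.4/1000 = 0.81022 kg
Cost = 0.81022 * 54.7 = 44.319 $


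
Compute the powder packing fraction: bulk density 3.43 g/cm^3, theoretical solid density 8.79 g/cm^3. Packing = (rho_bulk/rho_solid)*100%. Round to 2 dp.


Packing = (3.43/8.79)*100 = 39.02 %


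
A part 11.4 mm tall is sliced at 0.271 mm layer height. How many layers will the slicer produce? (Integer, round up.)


Layers = ceil(11.4/0.271) = 43


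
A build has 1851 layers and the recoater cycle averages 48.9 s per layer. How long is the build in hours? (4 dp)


t = 1851 * 48.9 / 3600 = 25.1428 hrs


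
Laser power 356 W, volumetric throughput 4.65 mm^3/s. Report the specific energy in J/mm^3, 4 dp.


SE = 356 / 4.65 = 76.5591 J/mm^3


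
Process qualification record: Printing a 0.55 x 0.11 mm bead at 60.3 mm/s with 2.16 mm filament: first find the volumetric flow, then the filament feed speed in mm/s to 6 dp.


Q = 0.55 * 0.11 * 60.3 = 3.64815 mm^3/s
A_fil = pi*(2.16/2)^2 = 3.66435367 mm^2
v_feed = 3.64815 / 3.66435367 = 0.995578 mm/s


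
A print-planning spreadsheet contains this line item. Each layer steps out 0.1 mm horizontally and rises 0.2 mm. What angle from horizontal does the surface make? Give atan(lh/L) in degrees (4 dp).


angle = atan(0.2/0.1) = 63.4349 degrees


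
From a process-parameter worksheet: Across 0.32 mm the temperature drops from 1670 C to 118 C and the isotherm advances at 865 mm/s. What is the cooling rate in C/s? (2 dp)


G = (1670-118)/0.32 = 4850.0 C/mm
CR = 4850.0 * 865 = 4195250.0 C/s


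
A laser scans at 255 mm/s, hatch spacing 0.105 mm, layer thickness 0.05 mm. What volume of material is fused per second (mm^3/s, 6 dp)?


Rate = 255 * 0.105 * 0.05 = 1.33875 mm^3/s


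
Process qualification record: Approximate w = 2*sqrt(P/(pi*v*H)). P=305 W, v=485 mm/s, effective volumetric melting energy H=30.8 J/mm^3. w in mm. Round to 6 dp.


w = 2*sqrt(305/(pi*485*30.8)) = 0.161235 mm


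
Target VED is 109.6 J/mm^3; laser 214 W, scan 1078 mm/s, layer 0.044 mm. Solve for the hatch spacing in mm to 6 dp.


h = 214 / (109.6*1078*0.044) = 0.041165 mm


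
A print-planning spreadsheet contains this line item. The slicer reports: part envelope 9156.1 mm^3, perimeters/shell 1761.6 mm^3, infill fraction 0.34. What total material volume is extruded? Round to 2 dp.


V_infill = (9156.1 - 1761.6) * 0.34 = 2514.13
V_total = 1761.6 + 2514.13 = 4275.73 mm^3


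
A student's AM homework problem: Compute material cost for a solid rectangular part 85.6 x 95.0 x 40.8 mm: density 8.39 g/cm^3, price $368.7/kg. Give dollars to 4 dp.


V = 85.6 * 95.0 * 40.8 = 331785.6 mm^3 = 331.7856 cm^3
Mass = 331.7856 * 8.39 / 1000 = 2.78368118 kg
Cost = 2.78368118 * 368.7 = 1026.3433 $


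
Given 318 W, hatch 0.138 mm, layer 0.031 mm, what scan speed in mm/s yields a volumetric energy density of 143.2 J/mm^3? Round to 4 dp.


v = 318 / (143.2*0.138*0.031) = 519.0908 mm/s


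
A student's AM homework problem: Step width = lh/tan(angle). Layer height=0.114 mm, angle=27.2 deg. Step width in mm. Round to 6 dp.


step = 0.114 / tan(27.2) = 0.22182 mm


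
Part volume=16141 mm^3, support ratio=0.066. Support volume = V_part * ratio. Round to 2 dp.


V_support = 16141 * 0.066 = 1065.31 mm^3


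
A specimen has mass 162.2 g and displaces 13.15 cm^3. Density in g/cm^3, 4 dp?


rho = 162.2 / 13.15 = 12.3346 g/cm^3


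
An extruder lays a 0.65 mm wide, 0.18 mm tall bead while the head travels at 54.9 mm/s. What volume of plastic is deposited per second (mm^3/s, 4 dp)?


Rate = 0.65 * 0.18 * 54.9 = 6.4233 mm^3/s


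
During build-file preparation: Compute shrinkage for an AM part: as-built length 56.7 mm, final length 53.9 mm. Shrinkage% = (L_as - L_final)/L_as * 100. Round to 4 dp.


Shrinkage = ((56.7-53.9)/56.7)*100 = 4.9383 %


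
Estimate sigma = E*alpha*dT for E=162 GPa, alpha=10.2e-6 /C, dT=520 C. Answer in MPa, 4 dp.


sigma = 162*1000 * 10.2e-6 * 520 = 859.248 MPa


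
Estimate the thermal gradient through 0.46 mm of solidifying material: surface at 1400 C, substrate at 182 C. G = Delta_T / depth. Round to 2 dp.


G = (1400-182)/0.46 = 2647.83 C/mm


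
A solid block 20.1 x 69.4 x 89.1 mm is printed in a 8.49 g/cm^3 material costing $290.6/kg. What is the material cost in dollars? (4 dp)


V = 20.1 * 69.4 * 89.1 = 124289.154 mm^3 = 124.289154 cm^3
Mass = 124.289154 * 8.49 / 1000 = 1.05521492 kg
Cost = 1.05521492 * 290.6 = 306.6455 $


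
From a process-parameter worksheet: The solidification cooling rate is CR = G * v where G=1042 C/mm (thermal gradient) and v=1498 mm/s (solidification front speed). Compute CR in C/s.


CR = 1042 * 1498 = 1560916 C/s


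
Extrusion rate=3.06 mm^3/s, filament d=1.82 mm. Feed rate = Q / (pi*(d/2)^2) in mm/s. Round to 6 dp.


A = pi*(1.82/2)^2 = 2.601553
v = 3.06 / 2.601553 = 1.176221 mm/s


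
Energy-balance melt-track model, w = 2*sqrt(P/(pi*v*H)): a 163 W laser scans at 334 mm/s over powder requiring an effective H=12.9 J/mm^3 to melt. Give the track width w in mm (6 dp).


w = 2*sqrt(163/(pi*334*12.9)) = 0.219473 mm


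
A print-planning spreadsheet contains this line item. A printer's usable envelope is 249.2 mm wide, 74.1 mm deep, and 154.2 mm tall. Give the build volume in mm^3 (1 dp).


V = 249.2 * 74.1 * 154.2 = 2847414.0 mm^3


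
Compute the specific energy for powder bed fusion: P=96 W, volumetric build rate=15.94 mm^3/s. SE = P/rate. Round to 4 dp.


SE = 96 / 15.94 = 6.0226 J/mm^3


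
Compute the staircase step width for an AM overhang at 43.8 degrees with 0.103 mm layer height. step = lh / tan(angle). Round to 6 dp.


step = 0.103 / tan(43.8) = 0.107407 mm


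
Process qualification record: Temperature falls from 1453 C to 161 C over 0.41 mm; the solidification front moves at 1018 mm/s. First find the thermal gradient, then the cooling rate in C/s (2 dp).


G = (1453-161)/0.41 = 3151.2195122 C/mm
CR = 3151.2195122 * 1018 = 3207941.46 C/s


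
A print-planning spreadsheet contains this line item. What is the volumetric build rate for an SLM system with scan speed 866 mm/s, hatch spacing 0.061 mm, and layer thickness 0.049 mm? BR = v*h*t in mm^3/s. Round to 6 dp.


Rate = 866 * 0.061 * 0.049 = 2.588474 mm^3/s


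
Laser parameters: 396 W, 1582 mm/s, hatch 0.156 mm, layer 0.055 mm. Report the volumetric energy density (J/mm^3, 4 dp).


E = 396 / (1582*0.156*0.055) = 29.1744 J/mm^3


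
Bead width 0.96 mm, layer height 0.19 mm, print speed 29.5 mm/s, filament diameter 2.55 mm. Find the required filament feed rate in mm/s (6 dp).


Q = 0.96 * 0.19 * 29.5 = 5.3808 mm^3/s
A_fil = pi*(2.55/2)^2 = 5.10705156 mm^2
v_feed = 5.3808 / 5.10705156 = 1.053602 mm/s


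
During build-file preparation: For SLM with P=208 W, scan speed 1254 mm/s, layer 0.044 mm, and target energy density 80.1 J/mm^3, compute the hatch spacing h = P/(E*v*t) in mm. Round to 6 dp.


h = 208 / (80.1*1254*0.044) = 0.047063 mm


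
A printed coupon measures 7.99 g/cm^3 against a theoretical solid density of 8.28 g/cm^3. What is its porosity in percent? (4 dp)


Porosity = (1-7.99/8.28)*100 = 3.5024 %


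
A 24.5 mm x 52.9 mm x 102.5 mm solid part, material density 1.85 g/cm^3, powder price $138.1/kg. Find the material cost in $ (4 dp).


V = 24.5 * 52.9 * 102.5 = 132845.125 mm^3 = 132.845125 cm^3
Mass = 132.845125 * 1.85 / 1000 = 0.24576348 kg
Cost = 0.24576348 * 138.1 = 33.9399 $


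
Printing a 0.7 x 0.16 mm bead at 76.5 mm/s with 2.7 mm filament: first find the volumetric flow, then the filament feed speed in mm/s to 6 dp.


Q = 0.7 * 0.16 * 76.5 = 8.568 mm^3/s
A_fil = pi*(2.7/2)^2 = 5.72555261 mm^2
v_feed = 8.568 / 5.72555261 = 1.496449 mm/s


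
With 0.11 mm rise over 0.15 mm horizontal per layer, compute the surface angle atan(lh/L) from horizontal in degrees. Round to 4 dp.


angle = atan(0.11/0.15) = 36.2538 degrees


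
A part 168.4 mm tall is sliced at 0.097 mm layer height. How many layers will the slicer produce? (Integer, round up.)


Layers = ceil(168.4/0.097) = 1737


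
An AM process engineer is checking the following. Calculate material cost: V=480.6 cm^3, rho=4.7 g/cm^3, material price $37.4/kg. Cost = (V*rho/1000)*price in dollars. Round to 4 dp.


Mass = 480.6*4.7/1000 = 2.25882 kg
Cost = 2.25882 * 37.4 = 84.4799 $


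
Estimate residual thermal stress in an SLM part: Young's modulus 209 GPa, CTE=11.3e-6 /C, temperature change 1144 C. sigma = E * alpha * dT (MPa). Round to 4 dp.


sigma = 209*1000 * 11.3e-6 * 1144 = 2701.7848 MPa


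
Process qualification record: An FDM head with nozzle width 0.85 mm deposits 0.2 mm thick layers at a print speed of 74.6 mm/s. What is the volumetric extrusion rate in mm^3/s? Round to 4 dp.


Rate = 0.85 * 0.2 * 74.6 = 12.682 mm^3/s


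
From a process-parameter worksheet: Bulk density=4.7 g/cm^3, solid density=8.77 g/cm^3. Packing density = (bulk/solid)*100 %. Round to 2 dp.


Packing = (4.7/8.77)*100 = 53.59 %


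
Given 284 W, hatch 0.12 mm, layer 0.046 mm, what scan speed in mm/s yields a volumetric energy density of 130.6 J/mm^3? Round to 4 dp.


v = 284 / (130.6*0.12*0.046) = 393.9454 mm/s


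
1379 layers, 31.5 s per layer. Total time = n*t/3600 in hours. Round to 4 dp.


t = 1379 * 31.5 / 3600 = 12.0663 hrs


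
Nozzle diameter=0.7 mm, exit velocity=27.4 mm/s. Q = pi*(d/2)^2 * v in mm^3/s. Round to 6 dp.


A = pi*(0.7/2)^2 = 0.3848451 mm^2
Q = 0.3848451 * 27.4 = 10.544756 mm^3/s


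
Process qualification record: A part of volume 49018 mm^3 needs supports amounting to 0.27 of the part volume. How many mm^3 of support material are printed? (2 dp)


V_support = 49018 * 0.27 = 13234.86 mm^3


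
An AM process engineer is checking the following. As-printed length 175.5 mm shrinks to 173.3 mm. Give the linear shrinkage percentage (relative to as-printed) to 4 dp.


Shrinkage = ((175.5-173.3)/175.5)*100 = 1.2536 %


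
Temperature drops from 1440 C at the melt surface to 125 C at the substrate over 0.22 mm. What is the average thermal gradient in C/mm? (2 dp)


G = (1440-125)/0.22 = 5977.27 C/mm


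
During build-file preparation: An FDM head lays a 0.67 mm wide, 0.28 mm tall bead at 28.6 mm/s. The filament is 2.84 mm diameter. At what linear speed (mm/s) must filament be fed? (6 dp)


Q = 0.67 * 0.28 * 28.6 = 5.36536 mm^3/s
A_fil = pi*(2.84/2)^2 = 6.33470743 mm^2
v_feed = 5.36536 / 6.33470743 = 0.846978 mm/s


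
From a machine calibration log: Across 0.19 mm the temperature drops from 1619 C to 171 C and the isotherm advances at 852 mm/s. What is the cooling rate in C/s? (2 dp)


G = (1619-171)/0.19 = 7621.05263158 C/mm
CR = 7621.05263158 * 852 = 6493136.84 C/s


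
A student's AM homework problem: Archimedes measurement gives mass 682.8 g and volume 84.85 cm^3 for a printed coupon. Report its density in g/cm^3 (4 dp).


rho = 682.8 / 84.85 = 8.0471 g/cm^3


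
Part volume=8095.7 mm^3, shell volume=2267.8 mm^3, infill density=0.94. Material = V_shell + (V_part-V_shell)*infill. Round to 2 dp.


V_infill = (8095.7 - 2267.8) * 0.94 = 5478.23
V_total = 2267.8 + 5478.23 = 7746.03 mm^3


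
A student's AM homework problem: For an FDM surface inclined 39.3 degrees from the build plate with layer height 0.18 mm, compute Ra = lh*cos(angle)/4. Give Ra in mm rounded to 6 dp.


Ra = 0.18 * cos(39.3) / 4 = 0.034823 mm


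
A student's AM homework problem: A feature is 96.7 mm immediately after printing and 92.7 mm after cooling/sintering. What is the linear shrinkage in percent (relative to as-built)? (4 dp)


Shrinkage = ((96.7-92.7)/96.7)*100 = 4.1365 %


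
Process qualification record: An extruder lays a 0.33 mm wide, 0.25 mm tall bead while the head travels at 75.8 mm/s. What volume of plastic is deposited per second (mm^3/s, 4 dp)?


Rate = 0.33 * 0.25 * 75.8 = 6.2535 mm^3/s


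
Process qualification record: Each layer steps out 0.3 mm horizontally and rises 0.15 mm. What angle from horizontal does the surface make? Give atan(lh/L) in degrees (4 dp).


angle = atan(0.15/0.3) = 26.5651 degrees


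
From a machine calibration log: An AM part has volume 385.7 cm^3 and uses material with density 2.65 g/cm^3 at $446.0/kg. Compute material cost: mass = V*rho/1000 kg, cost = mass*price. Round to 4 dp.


Mass = 385.7*2.65/1000 = 1.022105 kg
Cost = 1.022105 * 446.0 = 455.8588 $


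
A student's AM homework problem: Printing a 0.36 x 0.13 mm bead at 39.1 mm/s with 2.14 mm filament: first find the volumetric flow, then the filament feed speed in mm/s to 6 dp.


Q = 0.36 * 0.13 * 39.1 = 1.82988 mm^3/s
A_fil = pi*(2.14/2)^2 = 3.59680943 mm^2
v_feed = 1.82988 / 3.59680943 = 0.508751 mm/s


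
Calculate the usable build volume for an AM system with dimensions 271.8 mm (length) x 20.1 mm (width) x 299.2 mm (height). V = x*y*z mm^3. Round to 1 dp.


V = 271.8 * 20.1 * 299.2 = 1634583.5 mm^3


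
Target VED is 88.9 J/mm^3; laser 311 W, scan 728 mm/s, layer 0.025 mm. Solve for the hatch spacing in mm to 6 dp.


h = 311 / (88.9*728*0.025) = 0.192215 mm


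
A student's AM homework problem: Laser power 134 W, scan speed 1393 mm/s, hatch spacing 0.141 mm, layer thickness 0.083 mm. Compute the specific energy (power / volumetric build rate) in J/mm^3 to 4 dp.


Build rate = 1393 * 0.141 * 0.083 = 16.302279 mm^3/s
SE = 134 / 16.302279 = 8.2197 J/mm^3


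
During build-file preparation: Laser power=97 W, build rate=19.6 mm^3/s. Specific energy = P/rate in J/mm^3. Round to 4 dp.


SE = 97 / 19.6 = 4.949 J/mm^3


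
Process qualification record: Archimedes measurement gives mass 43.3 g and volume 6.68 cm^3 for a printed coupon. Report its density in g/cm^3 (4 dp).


rho = 43.3 / 6.68 = 6.482 g/cm^3


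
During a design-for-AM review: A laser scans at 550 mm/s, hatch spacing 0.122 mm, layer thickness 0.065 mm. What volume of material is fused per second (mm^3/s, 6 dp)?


Rate = 550 * 0.122 * 0.065 = 4.3615 mm^3/s


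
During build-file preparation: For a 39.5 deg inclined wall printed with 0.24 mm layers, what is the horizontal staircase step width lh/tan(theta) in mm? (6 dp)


step = 0.24 / tan(39.5) = 0.291143 mm


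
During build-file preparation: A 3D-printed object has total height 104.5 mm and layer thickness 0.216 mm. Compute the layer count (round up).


Layers = ceil(104.5/0.216) = 484


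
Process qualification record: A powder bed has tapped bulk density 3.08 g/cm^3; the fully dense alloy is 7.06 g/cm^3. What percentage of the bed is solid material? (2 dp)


Packing = (3.08/7.06)*100 = 43.63 %


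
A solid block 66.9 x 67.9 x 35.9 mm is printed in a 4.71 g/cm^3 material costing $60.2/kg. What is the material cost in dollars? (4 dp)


V = 66.9 * 67.9 * 35.9 = 163076.109 mm^3 = 163.076109 cm^3
Mass = 163.076109 * 4.71 / 1000 = 0.76808847 kg
Cost = 0.76808847 * 60.2 = 46.2389 $


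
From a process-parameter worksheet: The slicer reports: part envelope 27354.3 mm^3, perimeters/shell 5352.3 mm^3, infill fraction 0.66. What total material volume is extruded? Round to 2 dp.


V_infill = (27354.3 - 5352.3) * 0.66 = 14521.32
V_total = 5352.3 + 14521.32 = 19873.62 mm^3


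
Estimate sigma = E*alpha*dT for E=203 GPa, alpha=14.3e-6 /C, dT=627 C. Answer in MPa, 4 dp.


sigma = 203*1000 * 14.3e-6 * 627 = 1820.1183 MPa


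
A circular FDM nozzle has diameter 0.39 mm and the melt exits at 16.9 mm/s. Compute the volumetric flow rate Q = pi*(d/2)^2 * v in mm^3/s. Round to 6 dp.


A = pi*(0.39/2)^2 = 0.11945906 mm^2
Q = 0.11945906 * 16.9 = 2.018858 mm^3/s


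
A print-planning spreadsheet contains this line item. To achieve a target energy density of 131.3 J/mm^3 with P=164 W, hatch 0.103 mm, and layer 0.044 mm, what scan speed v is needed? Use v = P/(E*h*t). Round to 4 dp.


v = 164 / (131.3*0.103*0.044) = 275.6064 mm/s


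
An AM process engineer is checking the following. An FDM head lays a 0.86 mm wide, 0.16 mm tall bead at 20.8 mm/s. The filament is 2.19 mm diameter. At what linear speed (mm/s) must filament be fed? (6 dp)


Q = 0.86 * 0.16 * 20.8 = 2.86208 mm^3/s
A_fil = pi*(2.19/2)^2 = 3.76684813 mm^2
v_feed = 2.86208 / 3.76684813 = 0.759808 mm/s


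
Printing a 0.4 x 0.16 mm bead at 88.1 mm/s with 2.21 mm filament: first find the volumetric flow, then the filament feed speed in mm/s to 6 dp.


Q = 0.4 * 0.16 * 88.1 = 5.6384 mm^3/s
A_fil = pi*(2.21/2)^2 = 3.83596317 mm^2
v_feed = 5.6384 / 3.83596317 = 1.469879 mm/s


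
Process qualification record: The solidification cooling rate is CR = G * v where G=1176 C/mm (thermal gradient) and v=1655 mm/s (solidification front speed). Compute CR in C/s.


CR = 1176 * 1655 = 1946280 C/s


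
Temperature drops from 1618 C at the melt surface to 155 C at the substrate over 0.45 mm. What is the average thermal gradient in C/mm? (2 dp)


G = (1618-155)/0.45 = 3251.11 C/mm


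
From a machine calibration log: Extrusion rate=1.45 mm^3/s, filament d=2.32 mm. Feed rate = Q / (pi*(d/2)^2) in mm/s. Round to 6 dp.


A = pi*(2.32/2)^2 = 4.227327
v = 1.45 / 4.227327 = 0.343006 mm/s


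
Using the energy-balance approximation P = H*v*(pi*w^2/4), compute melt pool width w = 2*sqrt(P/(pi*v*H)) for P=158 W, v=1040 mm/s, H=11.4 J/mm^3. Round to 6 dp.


w = 2*sqrt(158/(pi*1040*11.4)) = 0.130261 mm


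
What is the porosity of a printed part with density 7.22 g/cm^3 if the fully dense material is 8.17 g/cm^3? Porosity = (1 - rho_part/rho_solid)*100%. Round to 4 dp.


Porosity = (1-7.22/8.17)*100 = 11.6279 %


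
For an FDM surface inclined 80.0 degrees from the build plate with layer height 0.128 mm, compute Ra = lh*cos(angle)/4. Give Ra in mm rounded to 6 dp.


Ra = 0.128 * cos(80.0) / 4 = 0.005557 mm


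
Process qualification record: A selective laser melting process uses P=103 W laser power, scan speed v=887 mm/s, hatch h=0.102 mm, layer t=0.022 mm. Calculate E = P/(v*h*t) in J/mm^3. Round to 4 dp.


E = 103 / (887*0.102*0.022) = 51.7477 J/mm^3


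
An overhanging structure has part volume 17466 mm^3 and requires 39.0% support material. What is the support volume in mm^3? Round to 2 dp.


V_support = 17466 * 0.39 = 6811.74 mm^3


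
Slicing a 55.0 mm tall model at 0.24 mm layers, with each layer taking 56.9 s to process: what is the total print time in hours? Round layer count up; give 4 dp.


Layers = ceil(55.0/0.24) = 230
t = 230 * 56.9 / 3600 = 3.6353 hrs


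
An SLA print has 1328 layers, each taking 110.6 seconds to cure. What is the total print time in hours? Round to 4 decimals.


t = 1328 * 110.6 / 3600 = 40.7991 hrs


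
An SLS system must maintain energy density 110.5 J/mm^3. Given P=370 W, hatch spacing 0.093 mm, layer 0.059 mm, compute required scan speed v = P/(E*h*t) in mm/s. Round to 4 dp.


v = 370 / (110.5*0.093*0.059) = 610.2454 mm/s


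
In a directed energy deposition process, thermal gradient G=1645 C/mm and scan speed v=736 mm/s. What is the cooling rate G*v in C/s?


CR = 1645 * 736 = 1210720 C/s


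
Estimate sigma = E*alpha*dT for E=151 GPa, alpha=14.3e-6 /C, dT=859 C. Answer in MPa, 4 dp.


sigma = 151*1000 * 14.3e-6 * 859 = 1854.8387 MPa


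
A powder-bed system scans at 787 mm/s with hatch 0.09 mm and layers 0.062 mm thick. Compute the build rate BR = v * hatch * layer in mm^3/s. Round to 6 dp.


Rate = 787 * 0.09 * 0.062 = 4.39146 mm^3/s


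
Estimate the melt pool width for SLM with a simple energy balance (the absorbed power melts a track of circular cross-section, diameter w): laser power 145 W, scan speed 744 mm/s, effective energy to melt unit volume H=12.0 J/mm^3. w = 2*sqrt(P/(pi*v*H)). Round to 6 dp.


w = 2*sqrt(145/(pi*744*12.0)) = 0.143801 mm


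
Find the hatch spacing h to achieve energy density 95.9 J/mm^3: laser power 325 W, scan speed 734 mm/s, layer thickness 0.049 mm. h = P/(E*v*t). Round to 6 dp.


h = 325 / (95.9*734*0.049) = 0.094226 mm


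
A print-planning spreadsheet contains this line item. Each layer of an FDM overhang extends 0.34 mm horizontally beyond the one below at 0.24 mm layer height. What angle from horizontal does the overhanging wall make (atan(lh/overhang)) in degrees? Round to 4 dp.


angle = atan(0.24/0.34) = 35.2176 degrees


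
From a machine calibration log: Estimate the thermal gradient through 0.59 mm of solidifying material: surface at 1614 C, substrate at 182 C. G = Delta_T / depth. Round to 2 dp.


G = (1614-182)/0.59 = 2427.12 C/mm


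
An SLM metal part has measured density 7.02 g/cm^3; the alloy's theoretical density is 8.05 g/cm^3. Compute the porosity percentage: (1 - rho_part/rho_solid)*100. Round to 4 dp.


Porosity = (1-7.02/8.05)*100 = 12.795 %


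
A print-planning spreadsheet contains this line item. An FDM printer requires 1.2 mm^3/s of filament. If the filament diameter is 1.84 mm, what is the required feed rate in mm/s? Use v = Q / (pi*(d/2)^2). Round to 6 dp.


A = pi*(1.84/2)^2 = 2.659044
v = 1.2 / 2.659044 = 0.45129 mm/s


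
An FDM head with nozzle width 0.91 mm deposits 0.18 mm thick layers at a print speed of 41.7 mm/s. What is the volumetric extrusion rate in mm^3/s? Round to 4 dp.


Rate = 0.91 * 0.18 * 41.7 = 6.8305 mm^3/s


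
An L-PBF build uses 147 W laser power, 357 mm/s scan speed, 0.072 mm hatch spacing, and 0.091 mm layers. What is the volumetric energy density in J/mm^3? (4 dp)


E = 147 / (357*0.072*0.091) = 62.8457 J/mm^3


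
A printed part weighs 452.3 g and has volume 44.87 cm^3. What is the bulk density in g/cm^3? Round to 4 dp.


rho = 452.3 / 44.87 = 10.0802 g/cm^3


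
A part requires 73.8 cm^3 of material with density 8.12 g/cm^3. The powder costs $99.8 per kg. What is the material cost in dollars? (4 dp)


Mass = 73.8*8.12/1000 = 0.599256 kg
Cost = 0.599256 * 99.8 = 59.8057 $


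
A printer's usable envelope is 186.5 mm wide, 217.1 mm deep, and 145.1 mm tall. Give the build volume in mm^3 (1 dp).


V = 186.5 * 217.1 * 145.1 = 5874975.7 mm^3


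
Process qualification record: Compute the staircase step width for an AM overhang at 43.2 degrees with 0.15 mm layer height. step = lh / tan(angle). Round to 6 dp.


step = 0.15 / tan(43.2) = 0.159734 mm


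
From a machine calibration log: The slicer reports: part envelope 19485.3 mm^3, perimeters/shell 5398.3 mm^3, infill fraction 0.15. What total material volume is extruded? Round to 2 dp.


V_infill = (19485.3 - 5398.3) * 0.15 = 2113.05
V_total = 5398.3 + 2113.05 = 7511.35 mm^3


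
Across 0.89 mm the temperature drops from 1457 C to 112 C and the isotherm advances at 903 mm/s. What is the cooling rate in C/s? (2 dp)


G = (1457-112)/0.89 = 1511.23595506 C/mm
CR = 1511.23595506 * 903 = 1364646.07 C/s


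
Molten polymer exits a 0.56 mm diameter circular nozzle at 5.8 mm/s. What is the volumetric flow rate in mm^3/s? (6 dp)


A = pi*(0.56/2)^2 = 0.24630086 mm^2
Q = 0.24630086 * 5.8 = 1.428545 mm^3/s


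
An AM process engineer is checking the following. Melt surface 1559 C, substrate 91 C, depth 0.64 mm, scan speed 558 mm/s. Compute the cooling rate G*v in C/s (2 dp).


G = (1559-91)/0.64 = 2293.75 C/mm
CR = 2293.75 * 558 = 1279912.5 C/s


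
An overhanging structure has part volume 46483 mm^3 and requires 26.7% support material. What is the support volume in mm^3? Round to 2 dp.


V_support = 46483 * 0.267 = 12410.96 mm^3


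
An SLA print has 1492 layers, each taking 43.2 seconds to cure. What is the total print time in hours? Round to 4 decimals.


t = 1492 * 43.2 / 3600 = 17.904 hrs


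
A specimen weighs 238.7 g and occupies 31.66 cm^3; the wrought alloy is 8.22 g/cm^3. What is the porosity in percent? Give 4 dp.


rho_part = 238.7 / 31.66 = 7.539482 g/cm^3
Porosity = (1 - 7.539482/8.22)*100 = 8.2788 %


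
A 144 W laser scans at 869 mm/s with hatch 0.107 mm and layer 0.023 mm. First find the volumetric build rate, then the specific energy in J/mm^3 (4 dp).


Build rate = 869 * 0.107 * 0.023 = 2.138609 mm^3/s
SE = 144 / 2.138609 = 67.3335 J/mm^3


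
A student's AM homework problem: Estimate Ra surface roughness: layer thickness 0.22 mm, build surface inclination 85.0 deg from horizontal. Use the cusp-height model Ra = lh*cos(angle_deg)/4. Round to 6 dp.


Ra = 0.22 * cos(85.0) / 4 = 0.004794 mm


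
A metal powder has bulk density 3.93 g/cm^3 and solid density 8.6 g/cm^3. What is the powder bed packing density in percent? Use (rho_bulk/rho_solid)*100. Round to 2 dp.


Packing = (3.93/8.6)*100 = 45.7 %


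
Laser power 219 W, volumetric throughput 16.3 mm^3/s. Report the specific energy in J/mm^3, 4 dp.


SE = 219 / 16.3 = 13.4356 J/mm^3


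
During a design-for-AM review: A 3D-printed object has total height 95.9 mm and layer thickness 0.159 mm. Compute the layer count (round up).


Layers = ceil(95.9/0.159) = 604


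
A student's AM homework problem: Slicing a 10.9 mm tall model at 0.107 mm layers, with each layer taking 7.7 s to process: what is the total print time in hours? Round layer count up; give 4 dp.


Layers = ceil(10.9/0.107) = 102
t = 102 * 7.7 / 3600 = 0.2182 hrs


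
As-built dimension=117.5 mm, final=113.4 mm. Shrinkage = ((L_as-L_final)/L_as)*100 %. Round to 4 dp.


Shrinkage = ((117.5-113.4)/117.5)*100 = 3.4894 %


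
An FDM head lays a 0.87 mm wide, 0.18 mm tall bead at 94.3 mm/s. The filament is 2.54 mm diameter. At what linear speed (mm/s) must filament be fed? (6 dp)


Q = 0.87 * 0.18 * 94.3 = 14.76738 mm^3/s
A_fil = pi*(2.54/2)^2 = 5.06707479 mm^2
v_feed = 14.76738 / 5.06707479 = 2.91438 mm/s


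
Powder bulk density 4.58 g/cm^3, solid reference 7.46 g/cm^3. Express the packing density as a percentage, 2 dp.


Packing = (4.58/7.46)*100 = 61.39 %


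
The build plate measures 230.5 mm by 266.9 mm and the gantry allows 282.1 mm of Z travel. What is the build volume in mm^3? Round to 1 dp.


V = 230.5 * 266.9 * 282.1 = 17354918.9 mm^3


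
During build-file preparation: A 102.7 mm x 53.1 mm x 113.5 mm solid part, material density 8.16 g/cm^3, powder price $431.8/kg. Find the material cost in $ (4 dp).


V = 102.7 * 53.1 * 113.5 = 618957.495 mm^3 = 618.957495 cm^3
Mass = 618.957495 * 8.16 / 1000 = 5.05069316 kg
Cost = 5.05069316 * 431.8 = 2180.8893 $


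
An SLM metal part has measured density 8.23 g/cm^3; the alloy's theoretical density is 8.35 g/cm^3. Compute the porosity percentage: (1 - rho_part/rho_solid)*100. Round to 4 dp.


Porosity = (1-8.23/8.35)*100 = 1.4371 %


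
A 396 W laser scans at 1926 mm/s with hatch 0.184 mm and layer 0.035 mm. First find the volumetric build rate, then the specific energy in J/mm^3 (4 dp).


Build rate = 1926 * 0.184 * 0.035 = 12.40344 mm^3/s
SE = 396 / 12.40344 = 31.9266 J/mm^3


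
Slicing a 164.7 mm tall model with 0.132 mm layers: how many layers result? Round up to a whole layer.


Layers = ceil(164.7/0.132) = 1248


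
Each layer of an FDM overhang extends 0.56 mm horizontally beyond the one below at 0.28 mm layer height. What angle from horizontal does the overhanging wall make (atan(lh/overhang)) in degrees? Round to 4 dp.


angle = atan(0.28/0.56) = 26.5651 degrees


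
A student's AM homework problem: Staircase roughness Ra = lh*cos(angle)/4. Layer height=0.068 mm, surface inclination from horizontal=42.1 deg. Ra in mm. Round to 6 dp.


Ra = 0.068 * cos(42.1) / 4 = 0.012614 mm


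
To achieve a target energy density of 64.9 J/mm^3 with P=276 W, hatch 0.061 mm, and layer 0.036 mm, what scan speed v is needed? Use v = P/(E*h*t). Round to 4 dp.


v = 276 / (64.9*0.061*0.036) = 1936.5649 mm/s


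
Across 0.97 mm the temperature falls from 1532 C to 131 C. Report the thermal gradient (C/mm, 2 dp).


G = (1532-131)/0.97 = 1444.33 C/mm


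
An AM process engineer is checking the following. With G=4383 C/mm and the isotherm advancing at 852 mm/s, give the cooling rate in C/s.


CR = 4383 * 852 = 3734316 C/s


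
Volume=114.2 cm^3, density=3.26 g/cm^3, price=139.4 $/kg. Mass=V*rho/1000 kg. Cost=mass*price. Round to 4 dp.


Mass = 114.2*3.26/1000 = 0.372292 kg
Cost = 0.372292 * 139.4 = 51.8975 $


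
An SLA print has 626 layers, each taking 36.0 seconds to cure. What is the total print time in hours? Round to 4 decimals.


t = 626 * 36.0 / 3600 = 6.26 hrs


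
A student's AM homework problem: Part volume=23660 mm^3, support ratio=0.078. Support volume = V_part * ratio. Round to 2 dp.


V_support = 23660 * 0.078 = 1845.48 mm^3


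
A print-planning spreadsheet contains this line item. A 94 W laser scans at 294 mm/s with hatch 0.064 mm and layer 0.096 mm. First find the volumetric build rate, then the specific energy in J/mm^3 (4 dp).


Build rate = 294 * 0.064 * 0.096 = 1.806336 mm^3/s
SE = 94 / 1.806336 = 52.039 J/mm^3


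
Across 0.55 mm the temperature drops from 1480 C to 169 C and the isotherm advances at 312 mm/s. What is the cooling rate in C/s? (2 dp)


G = (1480-169)/0.55 = 2383.63636364 C/mm
CR = 2383.63636364 * 312 = 743694.55 C/s
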